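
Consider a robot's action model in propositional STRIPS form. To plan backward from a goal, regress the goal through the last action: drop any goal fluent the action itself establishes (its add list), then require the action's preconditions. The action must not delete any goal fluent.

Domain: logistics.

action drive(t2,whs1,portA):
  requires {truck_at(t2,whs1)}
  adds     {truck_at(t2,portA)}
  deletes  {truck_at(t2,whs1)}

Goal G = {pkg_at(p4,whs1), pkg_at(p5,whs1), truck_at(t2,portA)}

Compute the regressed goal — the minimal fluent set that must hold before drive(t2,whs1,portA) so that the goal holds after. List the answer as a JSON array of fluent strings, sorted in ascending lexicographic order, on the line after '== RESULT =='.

Compute (G \ add) ∪ pre:
  G ∩ del = {}  (empty — regression defined)
  G \ add = {pkg_at(p4,whs1), pkg_at(p5,whs1), truck_at(t2,portA)} \ {truck_at(t2,portA)} = {pkg_at(p4,whs1), pkg_at(p5,whs1)}
  ∪ pre   = {pkg_at(p4,whs1), pkg_at(p5,whs1)} ∪ {truck_at(t2,whs1)}
          = {pkg_at(p4,whs1), pkg_at(p5,whs1), truck_at(t2,whs1)}

== RESULT ==
["pkg_at(p4,whs1)", "pkg_at(p5,whs1)", "truck_at(t2,whs1)"]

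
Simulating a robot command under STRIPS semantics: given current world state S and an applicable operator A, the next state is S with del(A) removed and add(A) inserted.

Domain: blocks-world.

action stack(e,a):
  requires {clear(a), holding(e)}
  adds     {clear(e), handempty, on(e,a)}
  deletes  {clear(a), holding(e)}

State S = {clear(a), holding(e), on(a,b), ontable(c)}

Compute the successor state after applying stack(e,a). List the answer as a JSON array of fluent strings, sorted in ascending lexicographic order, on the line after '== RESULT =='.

Compute (S \ del) ∪ add:
  pre ⊆ S: {clear(a), holding(e)} ⊆ S  — applicable
  S \ del = {on(a,b), ontable(c)}
  ∪ add   = {clear(e), handempty, on(a,b), on(e,a), ontable(c)}

== RESULT ==
["clear(e)", "handempty", "on(a,b)", "on(e,a)", "ontable(c)"]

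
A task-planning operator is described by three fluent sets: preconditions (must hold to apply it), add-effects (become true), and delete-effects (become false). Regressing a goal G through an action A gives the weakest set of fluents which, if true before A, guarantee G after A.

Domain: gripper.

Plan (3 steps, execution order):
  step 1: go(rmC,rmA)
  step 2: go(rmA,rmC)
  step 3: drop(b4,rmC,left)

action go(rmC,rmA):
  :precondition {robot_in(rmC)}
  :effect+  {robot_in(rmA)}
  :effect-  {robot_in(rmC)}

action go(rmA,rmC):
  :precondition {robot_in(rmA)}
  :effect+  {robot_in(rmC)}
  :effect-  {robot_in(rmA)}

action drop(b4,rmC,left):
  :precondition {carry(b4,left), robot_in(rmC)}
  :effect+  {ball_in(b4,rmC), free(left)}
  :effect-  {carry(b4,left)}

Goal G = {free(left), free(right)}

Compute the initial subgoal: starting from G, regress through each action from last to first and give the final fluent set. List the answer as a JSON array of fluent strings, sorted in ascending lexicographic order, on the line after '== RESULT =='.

Work backward from the goal:
  through step 3 (drop(b4,rmC,left)): drop {free(left)}, keep {free(right)}, require {carry(b4,left), robot_in(rmC)}
    → {carry(b4,left), free(right), robot_in(rmC)}
  through step 2 (go(rmA,rmC)): drop {robot_in(rmC)}, keep {carry(b4,left), free(right)}, require {robot_in(rmA)}
    → {carry(b4,left), free(right), robot_in(rmA)}
  through step 1 (go(rmC,rmA)): drop {robot_in(rmA)}, keep {carry(b4,left), free(right)}, require {robot_in(rmC)}
    → {carry(b4,left), free(right), robot_in(rmC)}

== RESULT ==
["carry(b4,left)", "free(right)", "robot_in(rmC)"]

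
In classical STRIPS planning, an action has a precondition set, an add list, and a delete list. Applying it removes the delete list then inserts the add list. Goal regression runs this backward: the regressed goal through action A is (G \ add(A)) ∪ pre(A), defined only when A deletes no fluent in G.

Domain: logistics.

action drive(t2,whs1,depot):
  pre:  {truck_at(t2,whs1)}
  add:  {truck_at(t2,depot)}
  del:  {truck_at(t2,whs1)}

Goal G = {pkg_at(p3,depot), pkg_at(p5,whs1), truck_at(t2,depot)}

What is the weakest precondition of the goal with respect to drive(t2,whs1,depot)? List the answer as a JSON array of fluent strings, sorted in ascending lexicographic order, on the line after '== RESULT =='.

Regress:
  G ∩ del = {}  (empty — regression defined)
  G \ add = {pkg_at(p3,depot), pkg_at(p5,whs1), truck_at(t2,depot)} \ {truck_at(t2,depot)} = {pkg_at(p3,depot), pkg_at(p5,whs1)}
  ∪ pre   = {pkg_at(p3,depot), pkg_at(p5,whs1)} ∪ {truck_at(t2,whs1)}
          = {pkg_at(p3,depot), pkg_at(p5,whs1), truck_at(t2,whs1)}

== RESULT ==
["pkg_at(p3,depot)", "pkg_at(p5,whs1)", "truck_at(t2,whs1)"]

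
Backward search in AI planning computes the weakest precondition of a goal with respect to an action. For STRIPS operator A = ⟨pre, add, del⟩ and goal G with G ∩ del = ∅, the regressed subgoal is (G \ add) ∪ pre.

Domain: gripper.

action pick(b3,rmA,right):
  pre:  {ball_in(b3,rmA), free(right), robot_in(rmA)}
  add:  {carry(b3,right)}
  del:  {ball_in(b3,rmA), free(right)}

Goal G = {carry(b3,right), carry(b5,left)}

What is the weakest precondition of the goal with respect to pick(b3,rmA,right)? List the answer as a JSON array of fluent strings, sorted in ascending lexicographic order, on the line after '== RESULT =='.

Regress:
  G ∩ del = {}  (empty — regression defined)
  G \ add = {carry(b3,right), carry(b5,left)} \ {carry(b3,right)} = {carry(b5,left)}
  ∪ pre   = {carry(b5,left)} ∪ {ball_in(b3,rmA), free(right), robot_in(rmA)}
          = {ball_in(b3,rmA), carry(b5,left), free(right), robot_in(rmA)}

== RESULT ==
["ball_in(b3,rmA)", "carry(b5,left)", "free(right)", "robot_in(rmA)"]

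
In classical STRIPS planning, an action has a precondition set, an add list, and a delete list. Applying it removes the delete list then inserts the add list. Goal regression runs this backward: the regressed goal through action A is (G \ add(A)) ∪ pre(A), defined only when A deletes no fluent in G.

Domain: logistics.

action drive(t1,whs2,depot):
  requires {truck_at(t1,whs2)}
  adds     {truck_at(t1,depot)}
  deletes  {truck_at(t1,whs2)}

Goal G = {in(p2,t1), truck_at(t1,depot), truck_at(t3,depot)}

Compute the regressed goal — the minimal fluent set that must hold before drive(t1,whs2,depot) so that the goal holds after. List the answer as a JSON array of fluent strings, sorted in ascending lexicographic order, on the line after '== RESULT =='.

Compute (G \ add) ∪ pre:
  G ∩ del = {}  (empty — regression defined)
  G \ add = {in(p2,t1), truck_at(t1,depot), truck_at(t3,depot)} \ {truck_at(t1,depot)} = {in(p2,t1), truck_at(t3,depot)}
  ∪ pre   = {in(p2,t1), truck_at(t3,depot)} ∪ {truck_at(t1,whs2)}
          = {in(p2,t1), truck_at(t1,whs2), truck_at(t3,depot)}

== RESULT ==
["in(p2,t1)", "truck_at(t1,whs2)", "truck_at(t3,depot)"]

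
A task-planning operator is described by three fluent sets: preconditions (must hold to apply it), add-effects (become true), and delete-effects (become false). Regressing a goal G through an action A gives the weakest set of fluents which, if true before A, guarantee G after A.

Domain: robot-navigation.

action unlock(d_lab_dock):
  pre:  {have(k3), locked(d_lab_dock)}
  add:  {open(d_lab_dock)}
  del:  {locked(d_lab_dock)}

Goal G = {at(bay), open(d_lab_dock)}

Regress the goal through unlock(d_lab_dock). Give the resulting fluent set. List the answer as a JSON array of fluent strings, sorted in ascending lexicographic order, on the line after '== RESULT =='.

Regress:
  G ∩ del = {}  (empty — regression defined)
  G \ add = {at(bay), open(d_lab_dock)} \ {open(d_lab_dock)} = {at(bay)}
  ∪ pre   = {at(bay)} ∪ {have(k3), locked(d_lab_dock)}
          = {at(bay), have(k3), locked(d_lab_dock)}

== RESULT ==
["at(bay)", "have(k3)", "locked(d_lab_dock)"]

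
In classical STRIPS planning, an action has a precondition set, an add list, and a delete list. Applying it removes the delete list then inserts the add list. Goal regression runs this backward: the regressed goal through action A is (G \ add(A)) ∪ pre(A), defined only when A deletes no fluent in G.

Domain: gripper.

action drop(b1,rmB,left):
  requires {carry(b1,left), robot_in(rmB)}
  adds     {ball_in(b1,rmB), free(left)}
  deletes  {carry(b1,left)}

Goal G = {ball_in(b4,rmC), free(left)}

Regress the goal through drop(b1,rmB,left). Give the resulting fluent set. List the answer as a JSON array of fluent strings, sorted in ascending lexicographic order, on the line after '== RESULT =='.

Regress:
  G ∩ del = {}  (empty — regression defined)
  G \ add = {ball_in(b4,rmC), free(left)} \ {ball_in(b1,rmB), free(left)} = {ball_in(b4,rmC)}
  ∪ pre   = {ball_in(b4,rmC)} ∪ {carry(b1,left), robot_in(rmB)}
          = {ball_in(b4,rmC), carry(b1,left), robot_in(rmB)}

== RESULT ==
["ball_in(b4,rmC)", "carry(b1,left)", "robot_in(rmB)"]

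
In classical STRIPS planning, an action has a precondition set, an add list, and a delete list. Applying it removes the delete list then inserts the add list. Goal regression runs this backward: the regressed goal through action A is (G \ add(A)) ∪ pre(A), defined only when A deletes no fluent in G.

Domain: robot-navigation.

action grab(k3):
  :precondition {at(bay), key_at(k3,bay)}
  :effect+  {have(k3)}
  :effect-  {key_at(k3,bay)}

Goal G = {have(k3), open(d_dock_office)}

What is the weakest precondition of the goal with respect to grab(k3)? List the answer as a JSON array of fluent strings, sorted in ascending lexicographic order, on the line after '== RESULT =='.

Compute (G \ add) ∪ pre:
  G ∩ del = {}  (empty — regression defined)
  G \ add = {have(k3), open(d_dock_office)} \ {have(k3)} = {open(d_dock_office)}
  ∪ pre   = {open(d_dock_office)} ∪ {at(bay), key_at(k3,bay)}
          = {at(bay), key_at(k3,bay), open(d_dock_office)}

== RESULT ==
["at(bay)", "key_at(k3,bay)", "open(d_dock_office)"]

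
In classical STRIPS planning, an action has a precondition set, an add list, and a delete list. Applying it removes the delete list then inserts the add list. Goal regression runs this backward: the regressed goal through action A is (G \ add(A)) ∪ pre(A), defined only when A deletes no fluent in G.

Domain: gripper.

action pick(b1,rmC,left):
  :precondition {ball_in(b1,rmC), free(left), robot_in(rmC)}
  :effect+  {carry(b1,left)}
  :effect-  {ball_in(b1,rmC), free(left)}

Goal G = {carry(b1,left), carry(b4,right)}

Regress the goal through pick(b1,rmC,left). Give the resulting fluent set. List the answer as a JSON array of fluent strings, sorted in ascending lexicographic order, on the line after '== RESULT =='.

Regress:
  G ∩ del = {}  (empty — regression defined)
  G \ add = {carry(b1,left), carry(b4,right)} \ {carry(b1,left)} = {carry(b4,right)}
  ∪ pre   = {carry(b4,right)} ∪ {ball_in(b1,rmC), free(left), robot_in(rmC)}
          = {ball_in(b1,rmC), carry(b4,right), free(left), robot_in(rmC)}

== RESULT ==
["ball_in(b1,rmC)", "carry(b4,right)", "free(left)", "robot_in(rmC)"]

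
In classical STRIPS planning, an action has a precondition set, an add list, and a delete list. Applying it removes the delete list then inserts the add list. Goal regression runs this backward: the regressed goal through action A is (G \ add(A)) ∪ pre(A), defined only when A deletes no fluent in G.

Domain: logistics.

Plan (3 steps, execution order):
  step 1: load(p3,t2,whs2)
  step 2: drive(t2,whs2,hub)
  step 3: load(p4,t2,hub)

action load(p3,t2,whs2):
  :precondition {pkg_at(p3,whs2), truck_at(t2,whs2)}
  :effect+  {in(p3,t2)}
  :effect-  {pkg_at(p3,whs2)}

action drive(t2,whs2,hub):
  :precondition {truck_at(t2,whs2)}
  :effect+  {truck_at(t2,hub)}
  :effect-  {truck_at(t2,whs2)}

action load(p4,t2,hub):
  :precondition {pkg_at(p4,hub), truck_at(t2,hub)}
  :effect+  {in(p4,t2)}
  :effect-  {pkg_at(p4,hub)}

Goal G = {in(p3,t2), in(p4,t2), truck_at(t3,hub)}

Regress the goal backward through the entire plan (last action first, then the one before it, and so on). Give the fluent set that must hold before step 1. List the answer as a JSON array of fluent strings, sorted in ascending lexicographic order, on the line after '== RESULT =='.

Work backward from the goal:
  through step 3 (load(p4,t2,hub)): drop {in(p4,t2)}, keep {in(p3,t2), truck_at(t3,hub)}, require {pkg_at(p4,hub), truck_at(t2,hub)}
    → {in(p3,t2), pkg_at(p4,hub), truck_at(t2,hub), truck_at(t3,hub)}
  through step 2 (drive(t2,whs2,hub)): drop {truck_at(t2,hub)}, keep {in(p3,t2), pkg_at(p4,hub), truck_at(t3,hub)}, require {truck_at(t2,whs2)}
    → {in(p3,t2), pkg_at(p4,hub), truck_at(t2,whs2), truck_at(t3,hub)}
  through step 1 (load(p3,t2,whs2)): drop {in(p3,t2)}, keep {pkg_at(p4,hub), truck_at(t2,whs2), truck_at(t3,hub)}, require {pkg_at(p3,whs2), truck_at(t2,whs2)}
    → {pkg_at(p3,whs2), pkg_at(p4,hub), truck_at(t2,whs2), truck_at(t3,hub)}

== RESULT ==
["pkg_at(p3,whs2)", "pkg_at(p4,hub)", "truck_at(t2,whs2)", "truck_at(t3,hub)"]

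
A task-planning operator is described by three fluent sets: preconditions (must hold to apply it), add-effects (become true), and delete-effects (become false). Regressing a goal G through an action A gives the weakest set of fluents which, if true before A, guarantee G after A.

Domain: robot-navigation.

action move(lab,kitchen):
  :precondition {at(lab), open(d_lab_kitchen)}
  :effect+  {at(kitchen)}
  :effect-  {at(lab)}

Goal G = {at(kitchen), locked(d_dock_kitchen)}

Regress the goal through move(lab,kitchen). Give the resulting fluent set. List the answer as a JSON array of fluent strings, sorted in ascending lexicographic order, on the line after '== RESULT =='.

Regress:
  G ∩ del = {}  (empty — regression defined)
  G \ add = {at(kitchen), locked(d_dock_kitchen)} \ {at(kitchen)} = {locked(d_dock_kitchen)}
  ∪ pre   = {locked(d_dock_kitchen)} ∪ {at(lab), open(d_lab_kitchen)}
          = {at(lab), locked(d_dock_kitchen), open(d_lab_kitchen)}

== RESULT ==
["at(lab)", "locked(d_dock_kitchen)", "open(d_lab_kitchen)"]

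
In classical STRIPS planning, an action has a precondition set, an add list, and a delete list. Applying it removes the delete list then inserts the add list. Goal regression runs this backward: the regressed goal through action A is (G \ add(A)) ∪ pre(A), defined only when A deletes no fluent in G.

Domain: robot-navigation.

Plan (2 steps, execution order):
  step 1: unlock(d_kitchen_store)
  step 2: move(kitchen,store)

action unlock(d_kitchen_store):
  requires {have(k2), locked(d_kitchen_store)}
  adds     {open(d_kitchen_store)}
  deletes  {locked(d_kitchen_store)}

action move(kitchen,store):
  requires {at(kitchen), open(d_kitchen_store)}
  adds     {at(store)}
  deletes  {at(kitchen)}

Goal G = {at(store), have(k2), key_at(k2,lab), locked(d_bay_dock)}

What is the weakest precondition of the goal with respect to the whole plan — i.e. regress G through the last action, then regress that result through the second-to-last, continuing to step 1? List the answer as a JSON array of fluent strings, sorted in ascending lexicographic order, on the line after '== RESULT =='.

Work backward from the goal:
  through step 2 (move(kitchen,store)): drop {at(store)}, keep {have(k2), key_at(k2,lab), locked(d_bay_dock)}, require {at(kitchen), open(d_kitchen_store)}
    → {at(kitchen), have(k2), key_at(k2,lab), locked(d_bay_dock), open(d_kitchen_store)}
  through step 1 (unlock(d_kitchen_store)): drop {open(d_kitchen_store)}, keep {at(kitchen), have(k2), key_at(k2,lab), locked(d_bay_dock)}, require {have(k2), locked(d_kitchen_store)}
    → {at(kitchen), have(k2), key_at(k2,lab), locked(d_bay_dock), locked(d_kitchen_store)}

== RESULT ==
["at(kitchen)", "have(k2)", "key_at(k2,lab)", "locked(d_bay_dock)", "locked(d_kitchen_store)"]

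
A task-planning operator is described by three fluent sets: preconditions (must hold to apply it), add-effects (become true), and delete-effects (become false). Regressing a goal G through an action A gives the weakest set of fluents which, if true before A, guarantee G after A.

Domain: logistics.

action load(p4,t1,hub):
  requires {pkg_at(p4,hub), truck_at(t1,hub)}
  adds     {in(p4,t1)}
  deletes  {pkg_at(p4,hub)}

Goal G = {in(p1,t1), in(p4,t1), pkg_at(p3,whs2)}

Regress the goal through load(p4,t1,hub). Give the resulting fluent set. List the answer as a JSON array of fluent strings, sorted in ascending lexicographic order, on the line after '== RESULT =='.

Compute (G \ add) ∪ pre:
  G ∩ del = {}  (empty — regression defined)
  G \ add = {in(p1,t1), in(p4,t1), pkg_at(p3,whs2)} \ {in(p4,t1)} = {in(p1,t1), pkg_at(p3,whs2)}
  ∪ pre   = {in(p1,t1), pkg_at(p3,whs2)} ∪ {pkg_at(p4,hub), truck_at(t1,hub)}
          = {in(p1,t1), pkg_at(p3,whs2), pkg_at(p4,hub), truck_at(t1,hub)}

== RESULT ==
["in(p1,t1)", "pkg_at(p3,whs2)", "pkg_at(p4,hub)", "truck_at(t1,hub)"]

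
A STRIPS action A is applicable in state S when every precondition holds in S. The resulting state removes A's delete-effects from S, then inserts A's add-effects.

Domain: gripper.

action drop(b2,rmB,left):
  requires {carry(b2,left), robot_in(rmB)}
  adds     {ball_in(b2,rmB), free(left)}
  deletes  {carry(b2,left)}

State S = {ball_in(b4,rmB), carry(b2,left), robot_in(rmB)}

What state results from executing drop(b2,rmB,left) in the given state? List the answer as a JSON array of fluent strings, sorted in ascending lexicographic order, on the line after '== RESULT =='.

Progress:
  pre ⊆ S: {carry(b2,left), robot_in(rmB)} ⊆ S  — applicable
  S \ del = {ball_in(b4,rmB), robot_in(rmB)}
  ∪ add   = {ball_in(b2,rmB), ball_in(b4,rmB), free(left), robot_in(rmB)}

== RESULT ==
["ball_in(b2,rmB)", "ball_in(b4,rmB)", "free(left)", "robot_in(rmB)"]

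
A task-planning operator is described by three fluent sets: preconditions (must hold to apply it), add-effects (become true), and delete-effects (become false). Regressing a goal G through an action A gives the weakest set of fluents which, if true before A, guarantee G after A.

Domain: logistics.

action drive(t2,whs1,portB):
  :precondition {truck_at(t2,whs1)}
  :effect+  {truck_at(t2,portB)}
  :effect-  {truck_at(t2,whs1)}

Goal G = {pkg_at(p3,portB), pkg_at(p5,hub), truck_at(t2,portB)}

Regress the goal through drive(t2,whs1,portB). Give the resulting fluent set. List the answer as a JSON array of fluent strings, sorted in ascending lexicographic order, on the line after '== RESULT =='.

Regress:
  G ∩ del = {}  (empty — regression defined)
  G \ add = {pkg_at(p3,portB), pkg_at(p5,hub), truck_at(t2,portB)} \ {truck_at(t2,portB)} = {pkg_at(p3,portB), pkg_at(p5,hub)}
  ∪ pre   = {pkg_at(p3,portB), pkg_at(p5,hub)} ∪ {truck_at(t2,whs1)}
          = {pkg_at(p3,portB), pkg_at(p5,hub), truck_at(t2,whs1)}

== RESULT ==
["pkg_at(p3,portB)", "pkg_at(p5,hub)", "truck_at(t2,whs1)"]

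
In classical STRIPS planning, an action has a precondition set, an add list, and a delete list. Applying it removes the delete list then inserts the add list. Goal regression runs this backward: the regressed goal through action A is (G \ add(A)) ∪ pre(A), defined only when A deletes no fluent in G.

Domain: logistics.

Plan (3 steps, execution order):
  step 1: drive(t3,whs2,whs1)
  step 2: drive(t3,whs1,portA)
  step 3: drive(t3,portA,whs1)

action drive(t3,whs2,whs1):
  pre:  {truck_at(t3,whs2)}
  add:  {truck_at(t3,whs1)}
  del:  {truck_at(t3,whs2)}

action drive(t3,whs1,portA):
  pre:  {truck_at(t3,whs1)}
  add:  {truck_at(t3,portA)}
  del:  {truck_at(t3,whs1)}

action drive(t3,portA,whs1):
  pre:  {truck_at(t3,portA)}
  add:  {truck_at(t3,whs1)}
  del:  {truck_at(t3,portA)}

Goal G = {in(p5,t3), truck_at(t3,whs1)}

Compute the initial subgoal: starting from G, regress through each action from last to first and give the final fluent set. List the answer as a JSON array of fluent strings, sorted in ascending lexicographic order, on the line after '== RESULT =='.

Work backward from the goal:
  through step 3 (drive(t3,portA,whs1)): drop {truck_at(t3,whs1)}, keep {in(p5,t3)}, require {truck_at(t3,portA)}
    → {in(p5,t3), truck_at(t3,portA)}
  through step 2 (drive(t3,whs1,portA)): drop {truck_at(t3,portA)}, keep {in(p5,t3)}, require {truck_at(t3,whs1)}
    → {in(p5,t3), truck_at(t3,whs1)}
  through step 1 (drive(t3,whs2,whs1)): drop {truck_at(t3,whs1)}, keep {in(p5,t3)}, require {truck_at(t3,whs2)}
    → {in(p5,t3), truck_at(t3,whs2)}

== RESULT ==
["in(p5,t3)", "truck_at(t3,whs2)"]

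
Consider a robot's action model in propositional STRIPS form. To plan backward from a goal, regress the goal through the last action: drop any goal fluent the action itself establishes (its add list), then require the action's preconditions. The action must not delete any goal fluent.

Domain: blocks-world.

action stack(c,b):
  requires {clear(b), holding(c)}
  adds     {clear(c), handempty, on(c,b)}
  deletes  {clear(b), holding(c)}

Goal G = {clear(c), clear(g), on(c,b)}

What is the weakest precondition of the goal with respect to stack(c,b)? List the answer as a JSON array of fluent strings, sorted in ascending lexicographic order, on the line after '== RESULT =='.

Compute (G \ add) ∪ pre:
  G ∩ del = {}  (empty — regression defined)
  G \ add = {clear(c), clear(g), on(c,b)} \ {clear(c), handempty, on(c,b)} = {clear(g)}
  ∪ pre   = {clear(g)} ∪ {clear(b), holding(c)}
          = {clear(b), clear(g), holding(c)}

== RESULT ==
["clear(b)", "clear(g)", "holding(c)"]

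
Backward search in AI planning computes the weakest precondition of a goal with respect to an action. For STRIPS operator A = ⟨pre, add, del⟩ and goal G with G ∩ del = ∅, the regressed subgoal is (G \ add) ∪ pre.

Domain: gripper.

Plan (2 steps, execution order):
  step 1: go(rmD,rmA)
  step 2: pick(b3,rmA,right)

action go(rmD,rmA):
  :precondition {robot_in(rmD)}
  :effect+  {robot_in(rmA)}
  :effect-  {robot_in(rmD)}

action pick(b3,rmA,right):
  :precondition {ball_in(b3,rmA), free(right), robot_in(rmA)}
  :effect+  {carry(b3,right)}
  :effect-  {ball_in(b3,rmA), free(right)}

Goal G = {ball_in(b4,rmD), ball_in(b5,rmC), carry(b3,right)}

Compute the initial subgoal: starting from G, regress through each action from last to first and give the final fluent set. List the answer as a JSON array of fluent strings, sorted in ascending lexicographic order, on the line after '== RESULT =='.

Regress step by step:
  through step 2 (pick(b3,rmA,right)): drop {carry(b3,right)}, keep {ball_in(b4,rmD), ball_in(b5,rmC)}, require {ball_in(b3,rmA), free(right), robot_in(rmA)}
    → {ball_in(b3,rmA), ball_in(b4,rmD), ball_in(b5,rmC), free(right), robot_in(rmA)}
  through step 1 (go(rmD,rmA)): drop {robot_in(rmA)}, keep {ball_in(b3,rmA), ball_in(b4,rmD), ball_in(b5,rmC), free(right)}, require {robot_in(rmD)}
    → {ball_in(b3,rmA), ball_in(b4,rmD), ball_in(b5,rmC), free(right), robot_in(rmD)}

== RESULT ==
["ball_in(b3,rmA)", "ball_in(b4,rmD)", "ball_in(b5,rmC)", "free(right)", "robot_in(rmD)"]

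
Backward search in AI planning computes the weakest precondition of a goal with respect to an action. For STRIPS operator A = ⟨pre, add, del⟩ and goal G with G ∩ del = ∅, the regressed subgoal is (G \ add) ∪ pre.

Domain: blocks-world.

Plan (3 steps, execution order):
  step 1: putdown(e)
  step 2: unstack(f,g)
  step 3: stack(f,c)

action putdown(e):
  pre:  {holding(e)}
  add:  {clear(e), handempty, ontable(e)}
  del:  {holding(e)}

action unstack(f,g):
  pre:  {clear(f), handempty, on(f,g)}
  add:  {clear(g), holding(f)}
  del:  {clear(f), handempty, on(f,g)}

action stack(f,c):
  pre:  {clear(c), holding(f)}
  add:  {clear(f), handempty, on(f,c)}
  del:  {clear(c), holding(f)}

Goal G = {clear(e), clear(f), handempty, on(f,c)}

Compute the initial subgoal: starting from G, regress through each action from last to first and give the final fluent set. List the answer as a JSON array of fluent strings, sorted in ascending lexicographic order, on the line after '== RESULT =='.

Regress step by step:
  through step 3 (stack(f,c)): drop {clear(f), handempty, on(f,c)}, keep {clear(e)}, require {clear(c), holding(f)}
    → {clear(c), clear(e), holding(f)}
  through step 2 (unstack(f,g)): drop {holding(f)}, keep {clear(c), clear(e)}, require {clear(f), handempty, on(f,g)}
    → {clear(c), clear(e), clear(f), handempty, on(f,g)}
  through step 1 (putdown(e)): drop {clear(e), handempty}, keep {clear(c), clear(f), on(f,g)}, require {holding(e)}
    → {clear(c), clear(f), holding(e), on(f,g)}

== RESULT ==
["clear(c)", "clear(f)", "holding(e)", "on(f,g)"]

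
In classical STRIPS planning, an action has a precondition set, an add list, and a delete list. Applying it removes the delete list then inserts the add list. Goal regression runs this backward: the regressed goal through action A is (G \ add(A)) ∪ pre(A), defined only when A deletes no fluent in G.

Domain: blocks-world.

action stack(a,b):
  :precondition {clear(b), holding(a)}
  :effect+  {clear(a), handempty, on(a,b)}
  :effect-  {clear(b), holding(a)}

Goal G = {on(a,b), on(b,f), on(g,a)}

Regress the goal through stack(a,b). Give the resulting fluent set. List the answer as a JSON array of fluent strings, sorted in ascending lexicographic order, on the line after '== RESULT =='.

Regress:
  G ∩ del = {}  (empty — regression defined)
  G \ add = {on(a,b), on(b,f), on(g,a)} \ {clear(a), handempty, on(a,b)} = {on(b,f), on(g,a)}
  ∪ pre   = {on(b,f), on(g,a)} ∪ {clear(b), holding(a)}
          = {clear(b), holding(a), on(b,f), on(g,a)}

== RESULT ==
["clear(b)", "holding(a)", "on(b,f)", "on(g,a)"]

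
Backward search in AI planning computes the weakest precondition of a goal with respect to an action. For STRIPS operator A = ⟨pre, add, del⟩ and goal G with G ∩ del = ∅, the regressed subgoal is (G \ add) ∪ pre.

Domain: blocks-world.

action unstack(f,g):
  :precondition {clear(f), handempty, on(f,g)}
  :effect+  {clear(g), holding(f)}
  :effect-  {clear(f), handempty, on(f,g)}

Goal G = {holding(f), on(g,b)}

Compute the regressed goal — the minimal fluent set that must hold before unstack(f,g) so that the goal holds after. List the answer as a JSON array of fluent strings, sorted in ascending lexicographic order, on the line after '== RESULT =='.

Compute (G \ add) ∪ pre:
  G ∩ del = {}  (empty — regression defined)
  G \ add = {holding(f), on(g,b)} \ {clear(g), holding(f)} = {on(g,b)}
  ∪ pre   = {on(g,b)} ∪ {clear(f), handempty, on(f,g)}
          = {clear(f), handempty, on(f,g), on(g,b)}

== RESULT ==
["clear(f)", "handempty", "on(f,g)", "on(g,b)"]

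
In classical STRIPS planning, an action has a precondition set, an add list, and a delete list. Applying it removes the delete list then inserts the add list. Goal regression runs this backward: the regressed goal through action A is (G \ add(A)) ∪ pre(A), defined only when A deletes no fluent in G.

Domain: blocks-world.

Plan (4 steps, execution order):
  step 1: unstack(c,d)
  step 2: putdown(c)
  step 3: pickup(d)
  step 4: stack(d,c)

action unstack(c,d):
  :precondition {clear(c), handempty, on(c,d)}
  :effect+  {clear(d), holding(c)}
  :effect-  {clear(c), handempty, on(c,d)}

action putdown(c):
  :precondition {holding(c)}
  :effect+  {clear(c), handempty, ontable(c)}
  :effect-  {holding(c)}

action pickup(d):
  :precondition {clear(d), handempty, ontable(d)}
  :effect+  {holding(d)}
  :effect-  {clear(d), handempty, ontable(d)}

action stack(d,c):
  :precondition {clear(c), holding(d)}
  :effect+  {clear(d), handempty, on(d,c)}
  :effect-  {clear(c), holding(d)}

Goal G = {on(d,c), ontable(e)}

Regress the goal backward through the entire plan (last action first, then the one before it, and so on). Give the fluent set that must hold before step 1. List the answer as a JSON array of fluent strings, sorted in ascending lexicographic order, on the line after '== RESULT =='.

Regress step by step:
  through step 4 (stack(d,c)): drop {on(d,c)}, keep {ontable(e)}, require {clear(c), holding(d)}
    → {clear(c), holding(d), ontable(e)}
  through step 3 (pickup(d)): drop {holding(d)}, keep {clear(c), ontable(e)}, require {clear(d), handempty, ontable(d)}
    → {clear(c), clear(d), handempty, ontable(d), ontable(e)}
  through step 2 (putdown(c)): drop {clear(c), handempty}, keep {clear(d), ontable(d), ontable(e)}, require {holding(c)}
    → {clear(d), holding(c), ontable(d), ontable(e)}
  through step 1 (unstack(c,d)): drop {clear(d), holding(c)}, keep {ontable(d), ontable(e)}, require {clear(c), handempty, on(c,d)}
    → {clear(c), handempty, on(c,d), ontable(d), ontable(e)}

== RESULT ==
["clear(c)", "handempty", "on(c,d)", "ontable(d)", "ontable(e)"]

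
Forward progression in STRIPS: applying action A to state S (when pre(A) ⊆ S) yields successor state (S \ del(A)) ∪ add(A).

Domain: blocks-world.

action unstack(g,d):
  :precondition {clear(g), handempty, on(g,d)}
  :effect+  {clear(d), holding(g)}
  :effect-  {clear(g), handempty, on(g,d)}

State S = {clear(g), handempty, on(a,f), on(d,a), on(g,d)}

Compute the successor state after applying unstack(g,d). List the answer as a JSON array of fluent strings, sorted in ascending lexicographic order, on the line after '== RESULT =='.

Compute (S \ del) ∪ add:
  pre ⊆ S: {clear(g), handempty, on(g,d)} ⊆ S  — applicable
  S \ del = {on(a,f), on(d,a)}
  ∪ add   = {clear(d), holding(g), on(a,f), on(d,a)}

== RESULT ==
["clear(d)", "holding(g)", "on(a,f)", "on(d,a)"]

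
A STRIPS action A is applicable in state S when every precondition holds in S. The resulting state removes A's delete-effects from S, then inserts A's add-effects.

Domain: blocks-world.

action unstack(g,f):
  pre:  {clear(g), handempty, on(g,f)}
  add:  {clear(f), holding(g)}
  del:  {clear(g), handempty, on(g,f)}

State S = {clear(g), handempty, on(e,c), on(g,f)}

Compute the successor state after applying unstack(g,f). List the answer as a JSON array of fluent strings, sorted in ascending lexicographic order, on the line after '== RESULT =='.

Compute (S \ del) ∪ add:
  pre ⊆ S: {clear(g), handempty, on(g,f)} ⊆ S  — applicable
  S \ del = {on(e,c)}
  ∪ add   = {clear(f), holding(g), on(e,c)}

== RESULT ==
["clear(f)", "holding(g)", "on(e,c)"]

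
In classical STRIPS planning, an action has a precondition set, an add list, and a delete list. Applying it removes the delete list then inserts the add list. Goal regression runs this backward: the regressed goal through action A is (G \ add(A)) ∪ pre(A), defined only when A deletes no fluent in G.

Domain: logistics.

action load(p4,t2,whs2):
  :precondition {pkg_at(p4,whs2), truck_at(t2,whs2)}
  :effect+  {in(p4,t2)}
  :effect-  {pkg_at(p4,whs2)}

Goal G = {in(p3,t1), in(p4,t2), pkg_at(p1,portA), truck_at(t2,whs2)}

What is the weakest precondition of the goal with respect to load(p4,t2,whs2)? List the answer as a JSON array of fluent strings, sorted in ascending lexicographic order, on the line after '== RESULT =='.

Compute (G \ add) ∪ pre:
  G ∩ del = {}  (empty — regression defined)
  G \ add = {in(p3,t1), in(p4,t2), pkg_at(p1,portA), truck_at(t2,whs2)} \ {in(p4,t2)} = {in(p3,t1), pkg_at(p1,portA), truck_at(t2,whs2)}
  ∪ pre   = {in(p3,t1), pkg_at(p1,portA), truck_at(t2,whs2)} ∪ {pkg_at(p4,whs2), truck_at(t2,whs2)}
          = {in(p3,t1), pkg_at(p1,portA), pkg_at(p4,whs2), truck_at(t2,whs2)}

== RESULT ==
["in(p3,t1)", "pkg_at(p1,portA)", "pkg_at(p4,whs2)", "truck_at(t2,whs2)"]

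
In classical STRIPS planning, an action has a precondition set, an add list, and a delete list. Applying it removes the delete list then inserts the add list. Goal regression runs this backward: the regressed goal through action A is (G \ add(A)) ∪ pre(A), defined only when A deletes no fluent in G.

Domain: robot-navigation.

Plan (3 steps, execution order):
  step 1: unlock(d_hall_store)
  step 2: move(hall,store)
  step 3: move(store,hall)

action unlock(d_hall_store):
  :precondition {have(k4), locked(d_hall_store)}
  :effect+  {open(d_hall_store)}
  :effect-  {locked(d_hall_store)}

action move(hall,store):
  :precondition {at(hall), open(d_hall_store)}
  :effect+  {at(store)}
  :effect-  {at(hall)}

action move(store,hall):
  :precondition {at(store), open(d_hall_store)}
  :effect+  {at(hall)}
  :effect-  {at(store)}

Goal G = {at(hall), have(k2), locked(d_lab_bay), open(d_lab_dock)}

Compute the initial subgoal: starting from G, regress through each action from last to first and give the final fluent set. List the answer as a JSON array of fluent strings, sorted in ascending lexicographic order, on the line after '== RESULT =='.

Regress step by step:
  through step 3 (move(store,hall)): drop {at(hall)}, keep {have(k2), locked(d_lab_bay), open(d_lab_dock)}, require {at(store), open(d_hall_store)}
    → {at(store), have(k2), locked(d_lab_bay), open(d_hall_store), open(d_lab_dock)}
  through step 2 (move(hall,store)): drop {at(store)}, keep {have(k2), locked(d_lab_bay), open(d_hall_store), open(d_lab_dock)}, require {at(hall), open(d_hall_store)}
    → {at(hall), have(k2), locked(d_lab_bay), open(d_hall_store), open(d_lab_dock)}
  through step 1 (unlock(d_hall_store)): drop {open(d_hall_store)}, keep {at(hall), have(k2), locked(d_lab_bay), open(d_lab_dock)}, require {have(k4), locked(d_hall_store)}
    → {at(hall), have(k2), have(k4), locked(d_hall_store), locked(d_lab_bay), open(d_lab_dock)}

== RESULT ==
["at(hall)", "have(k2)", "have(k4)", "locked(d_hall_store)", "locked(d_lab_bay)", "open(d_lab_dock)"]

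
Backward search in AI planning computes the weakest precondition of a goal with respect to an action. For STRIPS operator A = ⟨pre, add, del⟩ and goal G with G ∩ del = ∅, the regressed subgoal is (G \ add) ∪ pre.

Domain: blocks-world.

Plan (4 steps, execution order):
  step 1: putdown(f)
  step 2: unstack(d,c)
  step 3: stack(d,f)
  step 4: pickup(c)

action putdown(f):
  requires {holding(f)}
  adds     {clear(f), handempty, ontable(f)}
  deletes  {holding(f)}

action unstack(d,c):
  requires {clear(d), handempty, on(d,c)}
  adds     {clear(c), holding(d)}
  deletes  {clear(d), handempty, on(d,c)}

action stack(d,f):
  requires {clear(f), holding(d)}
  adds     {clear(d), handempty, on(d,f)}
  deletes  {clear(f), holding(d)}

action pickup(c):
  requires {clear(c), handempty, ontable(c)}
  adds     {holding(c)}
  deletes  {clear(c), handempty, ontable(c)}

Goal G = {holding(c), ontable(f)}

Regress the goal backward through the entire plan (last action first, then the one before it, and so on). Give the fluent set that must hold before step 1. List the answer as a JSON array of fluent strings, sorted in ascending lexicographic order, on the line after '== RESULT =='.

Regress step by step:
  through step 4 (pickup(c)): drop {holding(c)}, keep {ontable(f)}, require {clear(c), handempty, ontable(c)}
    → {clear(c), handempty, ontable(c), ontable(f)}
  through step 3 (stack(d,f)): drop {handempty}, keep {clear(c), ontable(c), ontable(f)}, require {clear(f), holding(d)}
    → {clear(c), clear(f), holding(d), ontable(c), ontable(f)}
  through step 2 (unstack(d,c)): drop {clear(c), holding(d)}, keep {clear(f), ontable(c), ontable(f)}, require {clear(d), handempty, on(d,c)}
    → {clear(d), clear(f), handempty, on(d,c), ontable(c), ontable(f)}
  through step 1 (putdown(f)): drop {clear(f), handempty, ontable(f)}, keep {clear(d), on(d,c), ontable(c)}, require {holding(f)}
    → {clear(d), holding(f), on(d,c), ontable(c)}

== RESULT ==
["clear(d)", "holding(f)", "on(d,c)", "ontable(c)"]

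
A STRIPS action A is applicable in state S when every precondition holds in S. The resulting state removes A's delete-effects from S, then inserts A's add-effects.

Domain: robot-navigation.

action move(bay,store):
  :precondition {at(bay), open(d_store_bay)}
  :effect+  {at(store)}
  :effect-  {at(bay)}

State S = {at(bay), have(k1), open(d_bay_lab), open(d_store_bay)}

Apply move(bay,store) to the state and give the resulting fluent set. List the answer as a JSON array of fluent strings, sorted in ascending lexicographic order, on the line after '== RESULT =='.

Progress:
  pre ⊆ S: {at(bay), open(d_store_bay)} ⊆ S  — applicable
  S \ del = {have(k1), open(d_bay_lab), open(d_store_bay)}
  ∪ add   = {at(store), have(k1), open(d_bay_lab), open(d_store_bay)}

== RESULT ==
["at(store)", "have(k1)", "open(d_bay_lab)", "open(d_store_bay)"]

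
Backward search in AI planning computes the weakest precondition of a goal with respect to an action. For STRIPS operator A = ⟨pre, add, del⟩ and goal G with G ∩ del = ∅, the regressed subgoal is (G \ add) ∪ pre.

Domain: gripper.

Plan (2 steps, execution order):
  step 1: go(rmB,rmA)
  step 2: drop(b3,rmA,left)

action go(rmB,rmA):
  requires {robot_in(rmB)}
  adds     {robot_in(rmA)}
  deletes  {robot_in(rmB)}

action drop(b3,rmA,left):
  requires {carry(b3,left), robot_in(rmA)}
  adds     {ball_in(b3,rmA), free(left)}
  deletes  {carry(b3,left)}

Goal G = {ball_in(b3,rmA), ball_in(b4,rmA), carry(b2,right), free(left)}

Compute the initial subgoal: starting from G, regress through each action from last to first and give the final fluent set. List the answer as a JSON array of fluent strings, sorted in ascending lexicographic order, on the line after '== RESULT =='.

Work backward from the goal:
  through step 2 (drop(b3,rmA,left)): drop {ball_in(b3,rmA), free(left)}, keep {ball_in(b4,rmA), carry(b2,right)}, require {carry(b3,left), robot_in(rmA)}
    → {ball_in(b4,rmA), carry(b2,right), carry(b3,left), robot_in(rmA)}
  through step 1 (go(rmB,rmA)): drop {robot_in(rmA)}, keep {ball_in(b4,rmA), carry(b2,right), carry(b3,left)}, require {robot_in(rmB)}
    → {ball_in(b4,rmA), carry(b2,right), carry(b3,left), robot_in(rmB)}

== RESULT ==
["ball_in(b4,rmA)", "carry(b2,right)", "carry(b3,left)", "robot_in(rmB)"]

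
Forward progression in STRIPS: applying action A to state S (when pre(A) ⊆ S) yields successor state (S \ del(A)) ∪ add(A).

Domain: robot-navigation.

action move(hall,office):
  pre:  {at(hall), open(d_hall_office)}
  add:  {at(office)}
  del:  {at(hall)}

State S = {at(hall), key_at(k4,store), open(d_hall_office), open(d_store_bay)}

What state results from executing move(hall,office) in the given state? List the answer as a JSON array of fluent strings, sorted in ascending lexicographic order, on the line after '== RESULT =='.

Progress:
  pre ⊆ S: {at(hall), open(d_hall_office)} ⊆ S  — applicable
  S \ del = {key_at(k4,store), open(d_hall_office), open(d_store_bay)}
  ∪ add   = {at(office), key_at(k4,store), open(d_hall_office), open(d_store_bay)}

== RESULT ==
["at(office)", "key_at(k4,store)", "open(d_hall_office)", "open(d_store_bay)"]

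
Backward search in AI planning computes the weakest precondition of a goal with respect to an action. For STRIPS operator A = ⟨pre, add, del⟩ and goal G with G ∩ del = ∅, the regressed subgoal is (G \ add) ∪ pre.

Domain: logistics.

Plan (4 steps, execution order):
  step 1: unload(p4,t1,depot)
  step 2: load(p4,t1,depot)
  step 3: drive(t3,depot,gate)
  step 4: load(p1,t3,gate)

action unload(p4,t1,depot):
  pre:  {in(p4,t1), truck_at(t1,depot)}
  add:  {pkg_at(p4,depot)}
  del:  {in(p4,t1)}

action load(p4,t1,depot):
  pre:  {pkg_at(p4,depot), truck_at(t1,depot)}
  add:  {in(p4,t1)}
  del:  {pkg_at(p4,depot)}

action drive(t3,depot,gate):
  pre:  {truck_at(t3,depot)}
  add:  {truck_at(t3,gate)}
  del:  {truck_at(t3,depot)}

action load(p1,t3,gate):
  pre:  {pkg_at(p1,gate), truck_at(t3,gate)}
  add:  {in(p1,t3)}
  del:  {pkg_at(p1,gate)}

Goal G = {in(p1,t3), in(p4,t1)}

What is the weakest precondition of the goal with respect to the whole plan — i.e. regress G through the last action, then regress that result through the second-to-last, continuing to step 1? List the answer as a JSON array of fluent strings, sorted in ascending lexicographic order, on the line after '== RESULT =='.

Work backward from the goal:
  through step 4 (load(p1,t3,gate)): drop {in(p1,t3)}, keep {in(p4,t1)}, require {pkg_at(p1,gate), truck_at(t3,gate)}
    → {in(p4,t1), pkg_at(p1,gate), truck_at(t3,gate)}
  through step 3 (drive(t3,depot,gate)): drop {truck_at(t3,gate)}, keep {in(p4,t1), pkg_at(p1,gate)}, require {truck_at(t3,depot)}
    → {in(p4,t1), pkg_at(p1,gate), truck_at(t3,depot)}
  through step 2 (load(p4,t1,depot)): drop {in(p4,t1)}, keep {pkg_at(p1,gate), truck_at(t3,depot)}, require {pkg_at(p4,depot), truck_at(t1,depot)}
    → {pkg_at(p1,gate), pkg_at(p4,depot), truck_at(t1,depot), truck_at(t3,depot)}
  through step 1 (unload(p4,t1,depot)): drop {pkg_at(p4,depot)}, keep {pkg_at(p1,gate), truck_at(t1,depot), truck_at(t3,depot)}, require {in(p4,t1), truck_at(t1,depot)}
    → {in(p4,t1), pkg_at(p1,gate), truck_at(t1,depot), truck_at(t3,depot)}

== RESULT ==
["in(p4,t1)", "pkg_at(p1,gate)", "truck_at(t1,depot)", "truck_at(t3,depot)"]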